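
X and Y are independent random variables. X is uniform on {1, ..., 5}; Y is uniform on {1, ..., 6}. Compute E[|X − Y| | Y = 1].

Outcomes with Y = 1: (1,1), (2,1), (3,1), (4,1), (5,1), each with probability 1/30.
E[|X − Y| | Y = 1] = (0 + 1 + 2 + 3 + 4) / 5 = 2.

2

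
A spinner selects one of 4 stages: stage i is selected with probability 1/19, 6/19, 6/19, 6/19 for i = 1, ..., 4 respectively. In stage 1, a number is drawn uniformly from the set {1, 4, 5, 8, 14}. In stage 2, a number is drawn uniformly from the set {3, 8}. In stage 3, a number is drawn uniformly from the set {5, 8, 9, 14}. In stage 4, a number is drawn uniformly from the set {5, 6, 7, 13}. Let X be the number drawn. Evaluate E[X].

E[X | stage 1] = (1+4+5+8+14)/5 = 32/5.
E[X | stage 2] = (3+8)/2 = 11/2.
E[X | stage 3] = (5+8+9+14)/4 = 9.
E[X | stage 4] = (5+6+7+13)/4 = 31/4.
By the law of total expectation,
E[X] = (1/19)·(32/5) + (6/19)·(11/2) + (6/19)·(9) + (6/19)·(31/4) = 1399/190.

1399/190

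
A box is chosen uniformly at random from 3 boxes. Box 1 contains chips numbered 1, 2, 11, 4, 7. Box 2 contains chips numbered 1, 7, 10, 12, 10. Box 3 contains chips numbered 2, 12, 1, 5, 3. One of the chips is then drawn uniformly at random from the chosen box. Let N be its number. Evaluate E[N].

E[N | box 1] = (1+2+11+4+7)/5 = 5.
E[N | box 2] = (1+7+10+12+10)/5 = 8.
E[N | box 3] = (2+12+1+5+3)/5 = 23/5.
E[N] = (1/3)·(5) + (1/3)·(8) + (1/3)·(23/5) = 88/15.

88/15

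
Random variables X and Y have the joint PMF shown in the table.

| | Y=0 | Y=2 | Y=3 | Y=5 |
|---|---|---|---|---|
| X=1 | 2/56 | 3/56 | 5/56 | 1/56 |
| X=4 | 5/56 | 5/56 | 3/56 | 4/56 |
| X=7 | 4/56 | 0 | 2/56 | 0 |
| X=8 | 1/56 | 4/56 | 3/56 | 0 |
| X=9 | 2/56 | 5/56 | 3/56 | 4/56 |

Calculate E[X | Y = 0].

P(Y = 0) = 1/4.
Σ X·P over the event = 1·(2/56) + 4·(5/56) + 7·(4/56) + 8·(1/56) + 9·(2/56) = 19/14.
E[X | Y = 0] = (19/14) / (1/4) = 38/7.

38/7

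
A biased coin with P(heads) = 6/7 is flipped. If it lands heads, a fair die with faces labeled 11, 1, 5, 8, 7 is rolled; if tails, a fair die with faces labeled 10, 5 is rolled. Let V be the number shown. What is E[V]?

E[V | heads] = (11+1+5+8+7)/5 = 32/5.
E[V | tails] = (10+5)/2 = 15/2.
By the law of total expectation,
E[V] = (6/7)·(32/5) + (1/7)·(15/2) = 459/70.

459/70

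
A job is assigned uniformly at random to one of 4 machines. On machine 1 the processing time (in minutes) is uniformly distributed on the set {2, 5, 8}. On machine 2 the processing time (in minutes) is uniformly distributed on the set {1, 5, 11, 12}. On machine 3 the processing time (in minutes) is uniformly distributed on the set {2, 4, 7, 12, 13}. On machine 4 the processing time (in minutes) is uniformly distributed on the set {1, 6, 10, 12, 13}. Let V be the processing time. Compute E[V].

113/16

E[V | machine 1] = (2+5+8)/3 = 5.
E[V | machine 2] = (1+5+11+12)/4 = 29/4.
E[V | machine 3] = (2+4+7+12+13)/5 = 38/5.
E[V | machine 4] = (1+6+10+12+13)/5 = 42/5.
E[V] = (1/4)·(5) + (1/4)·(29/4) + (1/4)·(38/5) + (1/4)·(42/5) = 113/16.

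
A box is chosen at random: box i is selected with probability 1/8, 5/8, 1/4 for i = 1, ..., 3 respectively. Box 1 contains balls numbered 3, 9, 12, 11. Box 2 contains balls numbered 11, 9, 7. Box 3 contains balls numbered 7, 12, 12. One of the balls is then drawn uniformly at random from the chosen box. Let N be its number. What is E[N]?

893/96

E[N | box 1] = (3+9+12+11)/4 = 35/4.
E[N | box 2] = (11+9+7)/3 = 9.
E[N | box 3] = (7+12+12)/3 = 31/3.
E[N] = (1/8)·(35/4) + (5/8)·(9) + (1/4)·(31/3) = 893/96.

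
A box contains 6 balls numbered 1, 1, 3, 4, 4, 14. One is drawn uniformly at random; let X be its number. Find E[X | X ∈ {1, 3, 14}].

19/4

P(X ∈ {1, 3, 14}) = 2/3.
Σ over the event: 1·1/3 + 3·1/6 + 14·1/6 = 19/6.
E[X | X ∈ {1, 3, 14}] = (19/6) / (2/3) = 19/4.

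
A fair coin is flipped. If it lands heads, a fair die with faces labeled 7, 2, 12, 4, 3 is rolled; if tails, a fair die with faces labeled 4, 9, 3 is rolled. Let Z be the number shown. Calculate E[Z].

E[Z | heads] = (7+2+12+4+3)/5 = 28/5.
E[Z | tails] = (4+9+3)/3 = 16/3.
E[Z] = (1/2)·(28/5) + (1/2)·(16/3) = 82/15.

82/15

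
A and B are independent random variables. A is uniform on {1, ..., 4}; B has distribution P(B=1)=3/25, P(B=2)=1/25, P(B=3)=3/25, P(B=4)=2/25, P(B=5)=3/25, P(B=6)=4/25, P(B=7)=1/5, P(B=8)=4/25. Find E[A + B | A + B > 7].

P(A + B > 7) = 14/25.
Summing (A+B)·P(x,y) over outcomes with A + B > 7 gives 533/100.
E[A + B | A + B > 7] = (533/100) / (14/25) = 533/56.

533/56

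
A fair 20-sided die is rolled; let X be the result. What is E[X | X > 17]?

19

Given X > 17, X is equally likely to be any of {18, 19, 20}.
E[X | X > 17] = (18 + 19 + 20) / 3 = 19.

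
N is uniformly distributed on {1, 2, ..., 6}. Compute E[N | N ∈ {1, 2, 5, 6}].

P(N ∈ {1, 2, 5, 6}) = 2/3.
Σ over the event: 1·1/6 + 2·1/6 + 5·1/6 + 6·1/6 = 7/3.
E[N | N ∈ {1, 2, 5, 6}] = (7/3) / (2/3) = 7/2.

7/2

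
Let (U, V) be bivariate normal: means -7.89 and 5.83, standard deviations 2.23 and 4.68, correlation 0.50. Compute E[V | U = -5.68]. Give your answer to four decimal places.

8.1490

E[V | U=x] = μ_V + ρ(σ_V/σ_U)(x − μ_U) for jointly normal variables.
E[V | U=-5.68] = 5.83 + (0.50)·(4.68/2.23)·(-5.68 − (-7.89)) = 5.83 + (1.0493)·(2.21) = 8.1490.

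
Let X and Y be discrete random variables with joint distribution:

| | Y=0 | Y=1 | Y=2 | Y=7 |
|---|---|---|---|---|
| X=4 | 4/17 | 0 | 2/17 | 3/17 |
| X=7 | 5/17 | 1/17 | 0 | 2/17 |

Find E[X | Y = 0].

17/3

P(Y = 0) = 9/17.
Summing X·P(X=x,Y=y) over the conditioning event gives 3.
E[X | Y = 0] = (3) / (9/17) = 17/3.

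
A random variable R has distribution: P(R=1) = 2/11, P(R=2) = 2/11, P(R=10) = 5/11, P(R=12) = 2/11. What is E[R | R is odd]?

P(R is odd) = 2/11.
Σ over the event: 1·2/11 = 2/11.
E[R | R is odd] = (2/11) / (2/11) = 1.

1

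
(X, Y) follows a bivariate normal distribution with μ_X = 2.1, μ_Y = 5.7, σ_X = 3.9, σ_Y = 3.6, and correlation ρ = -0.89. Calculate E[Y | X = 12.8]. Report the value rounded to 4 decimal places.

-3.0905

E[Y | X=x] = μ_Y + ρ(σ_Y/σ_X)(x − μ_X) for jointly normal variables.
E[Y | X=12.8] = 5.7 + (-0.89)·(3.6/3.9)·(12.8 − (2.1)) = 5.7 + (-0.82154)·(10.7) = -3.0905.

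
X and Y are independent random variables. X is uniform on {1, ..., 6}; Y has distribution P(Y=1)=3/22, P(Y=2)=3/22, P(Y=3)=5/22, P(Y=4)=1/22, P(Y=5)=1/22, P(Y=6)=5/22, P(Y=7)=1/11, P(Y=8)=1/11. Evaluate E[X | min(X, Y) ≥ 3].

P(min(X, Y) ≥ 3) = 16/33.
Summing X·P(x,y) over outcomes with min(X, Y) ≥ 3 gives 24/11.
E[X | min(X, Y) ≥ 3] = (24/11) / (16/33) = 9/2.

9/2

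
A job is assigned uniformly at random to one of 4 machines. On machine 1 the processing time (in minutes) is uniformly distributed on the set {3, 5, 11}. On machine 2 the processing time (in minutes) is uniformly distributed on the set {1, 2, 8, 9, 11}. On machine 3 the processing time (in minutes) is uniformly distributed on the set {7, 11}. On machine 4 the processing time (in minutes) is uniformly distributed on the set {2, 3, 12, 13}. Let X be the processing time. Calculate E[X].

871/120

E[X | machine 1] = (3+5+11)/3 = 19/3.
E[X | machine 2] = (1+2+8+9+11)/5 = 31/5.
E[X | machine 3] = (7+11)/2 = 9.
E[X | machine 4] = (2+3+12+13)/4 = 15/2.
By the law of total expectation,
E[X] = (1/4)·(19/3) + (1/4)·(31/5) + (1/4)·(9) + (1/4)·(15/2) = 871/120.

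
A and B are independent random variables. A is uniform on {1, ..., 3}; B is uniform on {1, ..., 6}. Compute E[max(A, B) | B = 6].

6

Outcomes with B = 6: (1,6), (2,6), (3,6), each with probability 1/18.
E[max(A, B) | B = 6] = (6 + 6 + 6) / 3 = 6.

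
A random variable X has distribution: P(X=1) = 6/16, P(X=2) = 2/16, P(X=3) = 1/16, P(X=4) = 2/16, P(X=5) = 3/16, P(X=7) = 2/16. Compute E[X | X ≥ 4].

P(X ≥ 4) = 7/16.
Σ over the event: 4·1/8 + 5·3/16 + 7·1/8 = 37/16.
E[X | X ≥ 4] = (37/16) / (7/16) = 37/7.

37/7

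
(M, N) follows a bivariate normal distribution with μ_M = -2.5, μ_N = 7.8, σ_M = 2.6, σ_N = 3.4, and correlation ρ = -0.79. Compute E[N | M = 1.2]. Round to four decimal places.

E[N | M=x] = μ_N + ρ(σ_N/σ_M)(x − μ_M) for jointly normal variables.
E[N | M=1.2] = 7.8 + (-0.79)·(3.4/2.6)·(1.2 − (-2.5)) = 7.8 + (-1.03308)·(3.7) = 3.9776.

3.9776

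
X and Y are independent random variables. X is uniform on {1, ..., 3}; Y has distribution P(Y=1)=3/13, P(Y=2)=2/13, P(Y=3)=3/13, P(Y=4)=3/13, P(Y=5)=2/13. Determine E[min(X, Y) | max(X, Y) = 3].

P(max(X, Y) = 3) = 14/39.
Summing min(X,Y)·P(x,y) over outcomes with max(X, Y) = 3 gives 25/39.
E[min(X, Y) | max(X, Y) = 3] = (25/39) / (14/39) = 25/14.

25/14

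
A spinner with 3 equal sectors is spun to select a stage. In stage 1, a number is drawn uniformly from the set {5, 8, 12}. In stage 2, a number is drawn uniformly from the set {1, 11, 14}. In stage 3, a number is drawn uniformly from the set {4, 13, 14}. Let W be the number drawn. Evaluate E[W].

82/9

E[W | stage 1] = (5+8+12)/3 = 25/3.
E[W | stage 2] = (1+11+14)/3 = 26/3.
E[W | stage 3] = (4+13+14)/3 = 31/3.
E[W] = (1/3)·(25/3) + (1/3)·(26/3) + (1/3)·(31/3) = 82/9.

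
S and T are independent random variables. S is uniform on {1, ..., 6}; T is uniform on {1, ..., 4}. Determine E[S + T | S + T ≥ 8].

Outcomes with S + T ≥ 8: (4,4), (5,3), (5,4), (6,2), (6,3), (6,4), each with probability 1/24.
E[S + T | S + T ≥ 8] = (8 + 8 + 9 + 8 + 9 + 10) / 6 = 26/3.

26/3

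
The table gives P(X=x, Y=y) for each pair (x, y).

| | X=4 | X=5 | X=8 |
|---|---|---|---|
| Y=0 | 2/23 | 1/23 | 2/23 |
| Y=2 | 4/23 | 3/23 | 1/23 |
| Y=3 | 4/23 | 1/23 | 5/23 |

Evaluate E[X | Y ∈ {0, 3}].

P(Y ∈ {0, 3}) = 15/23.
Σ X·P over the event = 4·(2/23) + 4·(4/23) + 5·(1/23) + 5·(1/23) + 8·(2/23) + 8·(5/23) = 90/23.
E[X | Y ∈ {0, 3}] = (90/23) / (15/23) = 6.

6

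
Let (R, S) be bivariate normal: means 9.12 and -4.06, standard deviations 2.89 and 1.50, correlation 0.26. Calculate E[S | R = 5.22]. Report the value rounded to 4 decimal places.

-4.5863

E[S | R=x] = μ_S + ρ(σ_S/σ_R)(x − μ_R) for jointly normal variables.
E[S | R=5.22] = -4.06 + (0.26)·(1.50/2.89)·(5.22 − (9.12)) = -4.06 + (0.13495)·(-3.9) = -4.5863.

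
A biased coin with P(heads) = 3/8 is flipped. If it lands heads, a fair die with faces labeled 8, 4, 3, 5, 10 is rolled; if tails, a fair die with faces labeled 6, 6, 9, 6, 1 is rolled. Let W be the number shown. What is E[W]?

23/4

E[W | heads] = (8+4+3+5+10)/5 = 6.
E[W | tails] = (6+6+9+6+1)/5 = 28/5.
E[W] = (3/8)·(6) + (5/8)·(28/5) = 23/4.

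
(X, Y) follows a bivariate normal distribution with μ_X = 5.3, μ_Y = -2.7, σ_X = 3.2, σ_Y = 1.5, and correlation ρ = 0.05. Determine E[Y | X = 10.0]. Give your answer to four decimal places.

-2.5898

For a bivariate normal, E[Y | X=x] = μ_Y + ρ·(σ_Y/σ_X)·(x − μ_X).
E[Y | X=10.0] = -2.7 + (0.05)·(1.5/3.2)·(10.0 − (5.3)) = -2.7 + (0.023438)·(4.7) = -2.5898.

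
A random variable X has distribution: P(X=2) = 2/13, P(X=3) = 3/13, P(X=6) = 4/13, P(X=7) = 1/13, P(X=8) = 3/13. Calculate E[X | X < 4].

P(X < 4) = 5/13.
Σ over the event: 2·2/13 + 3·3/13 = 1.
E[X | X < 4] = (1) / (5/13) = 13/5.

13/5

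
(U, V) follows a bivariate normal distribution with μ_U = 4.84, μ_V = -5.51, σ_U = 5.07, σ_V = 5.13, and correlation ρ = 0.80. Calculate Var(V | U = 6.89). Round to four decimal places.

9.4741

The conditional variance in a bivariate normal is σ_V²(1 − ρ²), independent of x.
Var(V | U=6.89) = (5.13)²·(1 − (0.80)²) = 26.3169·0.36 = 9.4741.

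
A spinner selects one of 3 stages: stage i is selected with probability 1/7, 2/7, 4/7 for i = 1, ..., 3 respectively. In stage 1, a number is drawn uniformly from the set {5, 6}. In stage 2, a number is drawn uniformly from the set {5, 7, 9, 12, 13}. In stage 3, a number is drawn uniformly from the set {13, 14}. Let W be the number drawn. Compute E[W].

779/70

E[W | stage 1] = (5+6)/2 = 11/2.
E[W | stage 2] = (5+7+9+12+13)/5 = 46/5.
E[W | stage 3] = (13+14)/2 = 27/2.
By the law of total expectation,
E[W] = (1/7)·(11/2) + (2/7)·(46/5) + (4/7)·(27/2) = 779/70.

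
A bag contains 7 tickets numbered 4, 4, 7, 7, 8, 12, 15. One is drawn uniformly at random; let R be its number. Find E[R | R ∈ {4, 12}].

20/3

P(R ∈ {4, 12}) = 3/7.
Σ over the event: 4·2/7 + 12·1/7 = 20/7.
E[R | R ∈ {4, 12}] = (20/7) / (3/7) = 20/3.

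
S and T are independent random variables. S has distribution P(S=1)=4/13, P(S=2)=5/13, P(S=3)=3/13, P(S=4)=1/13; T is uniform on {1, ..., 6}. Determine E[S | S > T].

P(S > T) = 7/39.
Summing S·P(x,y) over outcomes with S > T gives 20/39.
E[S | S > T] = (20/39) / (7/39) = 20/7.

20/7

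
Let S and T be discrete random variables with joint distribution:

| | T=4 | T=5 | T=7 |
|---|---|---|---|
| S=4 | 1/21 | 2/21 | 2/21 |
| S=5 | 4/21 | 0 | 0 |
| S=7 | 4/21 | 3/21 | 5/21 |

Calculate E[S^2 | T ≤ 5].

P(T ≤ 5) = 2/3.
Σ S^2·P over the event = 16·(1/21) + 16·(2/21) + 25·(4/21) + 49·(4/21) + 49·(3/21) = 491/21.
E[S^2 | T ≤ 5] = (491/21) / (2/3) = 491/14.

491/14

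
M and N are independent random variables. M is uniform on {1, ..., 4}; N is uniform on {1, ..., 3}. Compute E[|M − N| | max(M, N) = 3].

6/5

P(max(M, N) = 3) = 5/12.
Summing |M−N|·P(x,y) over outcomes with max(M, N) = 3 gives 1/2.
E[|M − N| | max(M, N) = 3] = (1/2) / (5/12) = 6/5.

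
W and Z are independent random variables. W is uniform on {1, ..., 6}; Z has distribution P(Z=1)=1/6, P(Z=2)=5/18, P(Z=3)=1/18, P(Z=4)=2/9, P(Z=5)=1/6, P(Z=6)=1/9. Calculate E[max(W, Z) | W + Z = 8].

26/5

P(W + Z = 8) = 5/36.
Summing max(W,Z)·P(x,y) over outcomes with W + Z = 8 gives 13/18.
E[max(W, Z) | W + Z = 8] = (13/18) / (5/36) = 26/5.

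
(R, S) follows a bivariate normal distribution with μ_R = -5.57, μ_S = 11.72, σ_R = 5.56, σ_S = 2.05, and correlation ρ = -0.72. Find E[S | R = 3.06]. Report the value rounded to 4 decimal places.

The regression of S on R has slope ρ·σ_S/σ_R and passes through (μ_R, μ_S).
E[S | R=3.06] = 11.72 + (-0.72)·(2.05/5.56)·(3.06 − (-5.57)) = 11.72 + (-0.26547)·(8.63) = 9.4290.

9.4290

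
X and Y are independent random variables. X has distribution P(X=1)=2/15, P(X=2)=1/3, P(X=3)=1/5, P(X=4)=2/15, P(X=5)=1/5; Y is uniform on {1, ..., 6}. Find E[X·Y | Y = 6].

88/5

P(Y = 6) = 1/6.
Summing XY·P(x,y) over outcomes with Y = 6 gives 44/15.
E[X·Y | Y = 6] = (44/15) / (1/6) = 88/5.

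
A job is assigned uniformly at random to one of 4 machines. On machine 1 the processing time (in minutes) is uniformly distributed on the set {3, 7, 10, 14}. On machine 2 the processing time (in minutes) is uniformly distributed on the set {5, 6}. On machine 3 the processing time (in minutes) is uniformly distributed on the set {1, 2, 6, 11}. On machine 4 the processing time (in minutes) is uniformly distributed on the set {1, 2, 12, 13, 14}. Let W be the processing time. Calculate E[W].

137/20

E[W | machine 1] = (3+7+10+14)/4 = 17/2.
E[W | machine 2] = (5+6)/2 = 11/2.
E[W | machine 3] = (1+2+6+11)/4 = 5.
E[W | machine 4] = (1+2+12+13+14)/5 = 42/5.
E[W] = (1/4)·(17/2) + (1/4)·(11/2) + (1/4)·(5) + (1/4)·(42/5) = 137/20.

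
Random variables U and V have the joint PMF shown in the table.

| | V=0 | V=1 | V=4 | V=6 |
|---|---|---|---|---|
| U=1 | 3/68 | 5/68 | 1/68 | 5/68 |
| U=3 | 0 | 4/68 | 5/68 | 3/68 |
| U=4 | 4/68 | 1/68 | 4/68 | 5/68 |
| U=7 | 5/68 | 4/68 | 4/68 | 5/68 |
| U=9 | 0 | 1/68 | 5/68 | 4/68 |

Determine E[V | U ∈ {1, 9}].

7/2

P(U ∈ {1, 9}) = 6/17.
Σ V·P over the event = 0·(3/68) + 1·(5/68) + 4·(1/68) + 6·(5/68) + 1·(1/68) + 4·(5/68) + 6·(4/68) = 21/17.
E[V | U ∈ {1, 9}] = (21/17) / (6/17) = 7/2.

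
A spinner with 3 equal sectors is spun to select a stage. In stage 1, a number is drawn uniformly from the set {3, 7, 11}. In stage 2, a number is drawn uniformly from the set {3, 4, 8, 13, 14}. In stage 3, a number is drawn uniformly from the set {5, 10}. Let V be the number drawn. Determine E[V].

229/30

E[V | stage 1] = (3+7+11)/3 = 7.
E[V | stage 2] = (3+4+8+13+14)/5 = 42/5.
E[V | stage 3] = (5+10)/2 = 15/2.
E[V] = (1/3)·(7) + (1/3)·(42/5) + (1/3)·(15/2) = 229/30.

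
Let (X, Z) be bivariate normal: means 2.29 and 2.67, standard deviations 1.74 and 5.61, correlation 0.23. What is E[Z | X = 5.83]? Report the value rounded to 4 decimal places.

E[Z | X=x] = μ_Z + ρ(σ_Z/σ_X)(x − μ_X) for jointly normal variables.
E[Z | X=5.83] = 2.67 + (0.23)·(5.61/1.74)·(5.83 − (2.29)) = 2.67 + (0.74155)·(3.54) = 5.2951.

5.2951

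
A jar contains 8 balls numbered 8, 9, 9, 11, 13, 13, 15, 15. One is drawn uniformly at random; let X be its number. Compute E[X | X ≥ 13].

P(X ≥ 13) = 1/2.
Σ over the event: 13·1/4 + 15·1/4 = 7.
E[X | X ≥ 13] = (7) / (1/2) = 14.

14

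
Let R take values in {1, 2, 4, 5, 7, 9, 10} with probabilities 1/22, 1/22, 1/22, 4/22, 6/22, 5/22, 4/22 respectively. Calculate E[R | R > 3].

151/20

P(R > 3) = 10/11.
Σ over the event: 4·1/22 + 5·2/11 + 7·3/11 + 9·5/22 + 10·2/11 = 151/22.
E[R | R > 3] = (151/22) / (10/11) = 151/20.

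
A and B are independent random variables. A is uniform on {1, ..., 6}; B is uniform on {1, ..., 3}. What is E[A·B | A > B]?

101/12

P(A > B) = 2/3.
Summing AB·P(x,y) over outcomes with A > B gives 101/18.
E[A·B | A > B] = (101/18) / (2/3) = 101/12.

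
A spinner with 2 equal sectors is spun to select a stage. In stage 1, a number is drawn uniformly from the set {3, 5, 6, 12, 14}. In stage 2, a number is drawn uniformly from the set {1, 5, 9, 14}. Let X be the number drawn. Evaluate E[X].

61/8

E[X | stage 1] = (3+5+6+12+14)/5 = 8.
E[X | stage 2] = (1+5+9+14)/4 = 29/4.
E[X] = (1/2)·(8) + (1/2)·(29/4) = 61/8.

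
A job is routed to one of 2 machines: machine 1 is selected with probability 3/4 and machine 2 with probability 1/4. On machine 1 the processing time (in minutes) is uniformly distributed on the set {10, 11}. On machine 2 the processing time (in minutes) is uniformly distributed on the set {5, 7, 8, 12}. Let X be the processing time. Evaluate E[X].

79/8

E[X | machine 1] = (10+11)/2 = 21/2.
E[X | machine 2] = (5+7+8+12)/4 = 8.
By the law of total expectation,
E[X] = (3/4)·(21/2) + (1/4)·(8) = 79/8.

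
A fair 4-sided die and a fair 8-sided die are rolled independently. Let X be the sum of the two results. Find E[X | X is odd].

7

P(X is odd) = 1/2.
Σ over the event: 3·1/16 + 5·1/8 + 7·1/8 + 9·1/8 + 11·1/16 = 7/2.
E[X | X is odd] = (7/2) / (1/2) = 7.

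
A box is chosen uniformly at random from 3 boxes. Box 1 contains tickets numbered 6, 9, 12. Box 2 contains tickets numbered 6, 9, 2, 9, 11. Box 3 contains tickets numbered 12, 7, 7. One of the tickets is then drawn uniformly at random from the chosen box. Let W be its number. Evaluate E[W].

E[W | box 1] = (6+9+12)/3 = 9.
E[W | box 2] = (6+9+2+9+11)/5 = 37/5.
E[W | box 3] = (12+7+7)/3 = 26/3.
By the law of total expectation,
E[W] = (1/3)·(9) + (1/3)·(37/5) + (1/3)·(26/3) = 376/45.

376/45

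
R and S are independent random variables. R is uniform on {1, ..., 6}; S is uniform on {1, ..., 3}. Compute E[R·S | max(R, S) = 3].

27/5

Outcomes with max(R, S) = 3: (1,3), (2,3), (3,1), (3,2), (3,3), each with probability 1/18.
E[R·S | max(R, S) = 3] = (3 + 6 + 3 + 6 + 9) / 5 = 27/5.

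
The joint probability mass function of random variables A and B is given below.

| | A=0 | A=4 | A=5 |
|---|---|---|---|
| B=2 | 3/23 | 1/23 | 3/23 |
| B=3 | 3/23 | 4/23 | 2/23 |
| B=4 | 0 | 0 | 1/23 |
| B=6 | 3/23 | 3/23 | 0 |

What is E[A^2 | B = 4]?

25

P(B = 4) = 1/23.
Σ A^2·P over the event = 25·(1/23) = 25/23.
E[A^2 | B = 4] = (25/23) / (1/23) = 25.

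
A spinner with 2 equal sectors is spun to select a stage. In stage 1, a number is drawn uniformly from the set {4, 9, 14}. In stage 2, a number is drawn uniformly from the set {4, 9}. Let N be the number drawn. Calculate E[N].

31/4

E[N | stage 1] = (4+9+14)/3 = 9.
E[N | stage 2] = (4+9)/2 = 13/2.
By the law of total expectation,
E[N] = (1/2)·(9) + (1/2)·(13/2) = 31/4.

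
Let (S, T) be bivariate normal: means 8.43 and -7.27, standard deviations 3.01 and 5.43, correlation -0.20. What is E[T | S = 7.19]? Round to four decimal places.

For a bivariate normal, E[T | S=x] = μ_T + ρ·(σ_T/σ_S)·(x − μ_S).
E[T | S=7.19] = -7.27 + (-0.20)·(5.43/3.01)·(7.19 − (8.43)) = -7.27 + (-0.3608)·(-1.24) = -6.8226.

-6.8226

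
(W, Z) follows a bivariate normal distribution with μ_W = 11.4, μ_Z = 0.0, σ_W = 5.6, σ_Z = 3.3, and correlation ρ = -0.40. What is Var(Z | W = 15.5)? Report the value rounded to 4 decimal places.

9.1476

Var(Z | W=x) = (1 − ρ²)·σ_Z².
Var(Z | W=15.5) = (3.3)²·(1 − (-0.40)²) = 10.89·0.84 = 9.1476.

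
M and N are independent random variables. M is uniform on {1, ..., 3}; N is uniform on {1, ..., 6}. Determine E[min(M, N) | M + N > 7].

8/3

Outcomes with M + N > 7: (2,6), (3,5), (3,6), each with probability 1/18.
E[min(M, N) | M + N > 7] = (2 + 3 + 3) / 3 = 8/3.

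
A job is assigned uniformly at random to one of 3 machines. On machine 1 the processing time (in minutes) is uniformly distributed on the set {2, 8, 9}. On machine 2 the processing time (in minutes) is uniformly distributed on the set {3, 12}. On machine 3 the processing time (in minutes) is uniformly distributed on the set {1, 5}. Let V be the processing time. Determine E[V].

101/18

E[V | machine 1] = (2+8+9)/3 = 19/3.
E[V | machine 2] = (3+12)/2 = 15/2.
E[V | machine 3] = (1+5)/2 = 3.
By the law of total expectation,
E[V] = (1/3)·(19/3) + (1/3)·(15/2) + (1/3)·(3) = 101/18.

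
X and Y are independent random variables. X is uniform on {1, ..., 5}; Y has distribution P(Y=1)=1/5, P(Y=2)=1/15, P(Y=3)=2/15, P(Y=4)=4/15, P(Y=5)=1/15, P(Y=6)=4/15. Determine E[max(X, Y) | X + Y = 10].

P(X + Y = 10) = 1/15.
Summing max(X,Y)·P(x,y) over outcomes with X + Y = 10 gives 29/75.
E[max(X, Y) | X + Y = 10] = (29/75) / (1/15) = 29/5.

29/5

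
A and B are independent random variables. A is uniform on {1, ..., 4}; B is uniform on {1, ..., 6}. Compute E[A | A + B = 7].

Outcomes with A + B = 7: (1,6), (2,5), (3,4), (4,3), each with probability 1/24.
E[A | A + B = 7] = (1 + 2 + 3 + 4) / 4 = 5/2.

5/2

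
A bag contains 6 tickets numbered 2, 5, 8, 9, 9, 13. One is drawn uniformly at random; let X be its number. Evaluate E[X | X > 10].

P(X > 10) = 1/6.
Σ over the event: 13·1/6 = 13/6.
E[X | X > 10] = (13/6) / (1/6) = 13.

13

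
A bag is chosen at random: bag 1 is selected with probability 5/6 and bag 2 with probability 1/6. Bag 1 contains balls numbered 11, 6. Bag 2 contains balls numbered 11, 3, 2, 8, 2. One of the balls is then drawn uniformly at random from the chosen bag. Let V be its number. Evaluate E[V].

E[V | bag 1] = (11+6)/2 = 17/2.
E[V | bag 2] = (11+3+2+8+2)/5 = 26/5.
E[V] = (5/6)·(17/2) + (1/6)·(26/5) = 159/20.

159/20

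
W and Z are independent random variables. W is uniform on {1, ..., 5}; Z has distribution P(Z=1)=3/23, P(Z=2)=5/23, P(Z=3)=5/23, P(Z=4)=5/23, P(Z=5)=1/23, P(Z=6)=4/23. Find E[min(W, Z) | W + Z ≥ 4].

127/52

P(W + Z ≥ 4) = 104/115.
Summing min(W,Z)·P(x,y) over outcomes with W + Z ≥ 4 gives 254/115.
E[min(W, Z) | W + Z ≥ 4] = (254/115) / (104/115) = 127/52.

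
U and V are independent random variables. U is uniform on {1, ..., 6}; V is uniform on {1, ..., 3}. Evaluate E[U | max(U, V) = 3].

Outcomes with max(U, V) = 3: (1,3), (2,3), (3,1), (3,2), (3,3), each with probability 1/18.
E[U | max(U, V) = 3] = (1 + 2 + 3 + 3 + 3) / 5 = 12/5.

12/5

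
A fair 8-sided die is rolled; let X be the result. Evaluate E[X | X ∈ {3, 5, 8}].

P(X ∈ {3, 5, 8}) = 3/8.
Σ over the event: 3·1/8 + 5·1/8 + 8·1/8 = 2.
E[X | X ∈ {3, 5, 8}] = (2) / (3/8) = 16/3.

16/3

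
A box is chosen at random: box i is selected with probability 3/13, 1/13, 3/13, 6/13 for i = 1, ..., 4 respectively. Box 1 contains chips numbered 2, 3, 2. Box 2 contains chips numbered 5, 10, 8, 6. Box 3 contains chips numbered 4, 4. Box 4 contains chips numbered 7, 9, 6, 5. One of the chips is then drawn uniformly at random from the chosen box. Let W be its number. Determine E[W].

267/52

E[W | box 1] = (2+3+2)/3 = 7/3.
E[W | box 2] = (5+10+8+6)/4 = 29/4.
E[W | box 3] = (4+4)/2 = 4.
E[W | box 4] = (7+9+6+5)/4 = 27/4.
E[W] = (3/13)·(7/3) + (1/13)·(29/4) + (3/13)·(4) + (6/13)·(27/4) = 267/52.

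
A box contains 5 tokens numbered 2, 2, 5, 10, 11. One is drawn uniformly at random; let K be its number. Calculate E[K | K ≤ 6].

3

P(K ≤ 6) = 3/5.
Σ over the event: 2·2/5 + 5·1/5 = 9/5.
E[K | K ≤ 6] = (9/5) / (3/5) = 3.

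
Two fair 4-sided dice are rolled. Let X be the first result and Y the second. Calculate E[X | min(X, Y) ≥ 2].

3

P(min(X, Y) ≥ 2) = 9/16.
Summing X·P(x,y) over outcomes with min(X, Y) ≥ 2 gives 27/16.
E[X | min(X, Y) ≥ 2] = (27/16) / (9/16) = 3.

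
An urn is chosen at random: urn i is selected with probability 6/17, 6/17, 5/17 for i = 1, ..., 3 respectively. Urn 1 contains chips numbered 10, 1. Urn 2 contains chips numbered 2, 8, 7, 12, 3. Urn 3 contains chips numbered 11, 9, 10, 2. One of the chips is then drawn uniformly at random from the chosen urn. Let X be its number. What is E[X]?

E[X | urn 1] = (10+1)/2 = 11/2.
E[X | urn 2] = (2+8+7+12+3)/5 = 32/5.
E[X | urn 3] = (11+9+10+2)/4 = 8.
E[X] = (6/17)·(11/2) + (6/17)·(32/5) + (5/17)·(8) = 557/85.

557/85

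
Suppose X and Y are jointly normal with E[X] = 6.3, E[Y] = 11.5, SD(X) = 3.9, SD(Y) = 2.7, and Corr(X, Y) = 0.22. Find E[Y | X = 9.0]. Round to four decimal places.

E[Y | X=x] = μ_Y + ρ(σ_Y/σ_X)(x − μ_X) for jointly normal variables.
E[Y | X=9.0] = 11.5 + (0.22)·(2.7/3.9)·(9.0 − (6.3)) = 11.5 + (0.15231)·(2.7) = 11.9112.

11.9112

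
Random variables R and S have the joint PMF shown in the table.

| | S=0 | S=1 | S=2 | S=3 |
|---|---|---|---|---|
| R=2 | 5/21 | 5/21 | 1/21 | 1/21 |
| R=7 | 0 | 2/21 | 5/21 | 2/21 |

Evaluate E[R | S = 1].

P(S = 1) = 1/3.
Summing R·P(R=x,S=y) over the conditioning event gives 8/7.
E[R | S = 1] = (8/7) / (1/3) = 24/7.

24/7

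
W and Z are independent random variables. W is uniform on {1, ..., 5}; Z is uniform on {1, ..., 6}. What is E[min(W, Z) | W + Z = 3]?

P(W + Z = 3) = 1/15.
Summing min(W,Z)·P(x,y) over outcomes with W + Z = 3 gives 1/15.
E[min(W, Z) | W + Z = 3] = (1/15) / (1/15) = 1.

1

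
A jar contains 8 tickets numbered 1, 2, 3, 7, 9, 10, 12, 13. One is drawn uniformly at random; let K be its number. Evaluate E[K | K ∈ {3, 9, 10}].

22/3

P(K ∈ {3, 9, 10}) = 3/8.
Σ over the event: 3·1/8 + 9·1/8 + 10·1/8 = 11/4.
E[K | K ∈ {3, 9, 10}] = (11/4) / (3/8) = 22/3.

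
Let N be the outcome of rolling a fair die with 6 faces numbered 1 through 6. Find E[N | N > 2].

9/2

Given N > 2, N is equally likely to be any of {3, 4, 5, 6}.
E[N | N > 2] = (3 + 4 + 5 + 6) / 4 = 9/2.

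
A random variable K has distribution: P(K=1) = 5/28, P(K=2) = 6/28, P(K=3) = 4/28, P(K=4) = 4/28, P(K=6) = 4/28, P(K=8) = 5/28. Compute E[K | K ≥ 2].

P(K ≥ 2) = 23/28.
Σ over the event: 2·3/14 + 3·1/7 + 4·1/7 + 6·1/7 + 8·5/28 = 26/7.
E[K | K ≥ 2] = (26/7) / (23/28) = 104/23.

104/23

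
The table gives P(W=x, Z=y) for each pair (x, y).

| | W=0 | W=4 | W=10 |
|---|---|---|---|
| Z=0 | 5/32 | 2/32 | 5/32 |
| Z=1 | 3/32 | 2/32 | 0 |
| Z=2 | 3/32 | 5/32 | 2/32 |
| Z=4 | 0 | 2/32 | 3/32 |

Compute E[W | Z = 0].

29/6

P(Z = 0) = 3/8.
Σ W·P over the event = 0·(5/32) + 4·(2/32) + 10·(5/32) = 29/16.
E[W | Z = 0] = (29/16) / (3/8) = 29/6.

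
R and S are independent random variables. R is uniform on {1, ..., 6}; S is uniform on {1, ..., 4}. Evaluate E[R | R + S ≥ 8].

16/3

Outcomes with R + S ≥ 8: (4,4), (5,3), (5,4), (6,2), (6,3), (6,4), each with probability 1/24.
E[R | R + S ≥ 8] = (4 + 5 + 5 + 6 + 6 + 6) / 6 = 16/3.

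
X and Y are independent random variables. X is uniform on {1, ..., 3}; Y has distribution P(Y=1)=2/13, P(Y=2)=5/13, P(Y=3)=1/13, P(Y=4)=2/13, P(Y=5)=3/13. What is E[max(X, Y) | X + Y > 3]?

109/30

P(X + Y > 3) = 10/13.
Summing max(X,Y)·P(x,y) over outcomes with X + Y > 3 gives 109/39.
E[max(X, Y) | X + Y > 3] = (109/39) / (10/13) = 109/30.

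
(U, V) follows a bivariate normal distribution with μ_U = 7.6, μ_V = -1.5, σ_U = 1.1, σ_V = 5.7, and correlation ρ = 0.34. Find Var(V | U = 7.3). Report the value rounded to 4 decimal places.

The conditional variance in a bivariate normal is σ_V²(1 − ρ²), independent of x.
Var(V | U=7.3) = (5.7)²·(1 − (0.34)²) = 32.49·0.8844 = 28.7342.

28.7342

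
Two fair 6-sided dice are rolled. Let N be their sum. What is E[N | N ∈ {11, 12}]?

34/3

P(N ∈ {11, 12}) = 1/12.
Σ over the event: 11·1/18 + 12·1/36 = 17/18.
E[N | N ∈ {11, 12}] = (17/18) / (1/12) = 34/3.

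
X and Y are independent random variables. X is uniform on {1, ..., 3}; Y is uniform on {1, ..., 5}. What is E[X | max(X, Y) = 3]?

Outcomes with max(X, Y) = 3: (1,3), (2,3), (3,1), (3,2), (3,3), each with probability 1/15.
E[X | max(X, Y) = 3] = (1 + 2 + 3 + 3 + 3) / 5 = 12/5.

12/5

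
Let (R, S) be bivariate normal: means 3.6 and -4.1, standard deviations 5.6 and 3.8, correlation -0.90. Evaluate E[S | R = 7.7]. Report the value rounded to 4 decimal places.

-6.6039

The regression of S on R has slope ρ·σ_S/σ_R and passes through (μ_R, μ_S).
E[S | R=7.7] = -4.1 + (-0.90)·(3.8/5.6)·(7.7 − (3.6)) = -4.1 + (-0.61071)·(4.1) = -6.6039.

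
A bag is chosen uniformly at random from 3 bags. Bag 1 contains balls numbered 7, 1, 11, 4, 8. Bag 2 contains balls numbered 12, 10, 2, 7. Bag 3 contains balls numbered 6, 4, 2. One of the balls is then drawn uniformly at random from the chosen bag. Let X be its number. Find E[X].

E[X | bag 1] = (7+1+11+4+8)/5 = 31/5.
E[X | bag 2] = (12+10+2+7)/4 = 31/4.
E[X | bag 3] = (6+4+2)/3 = 4.
E[X] = (1/3)·(31/5) + (1/3)·(31/4) + (1/3)·(4) = 359/60.

359/60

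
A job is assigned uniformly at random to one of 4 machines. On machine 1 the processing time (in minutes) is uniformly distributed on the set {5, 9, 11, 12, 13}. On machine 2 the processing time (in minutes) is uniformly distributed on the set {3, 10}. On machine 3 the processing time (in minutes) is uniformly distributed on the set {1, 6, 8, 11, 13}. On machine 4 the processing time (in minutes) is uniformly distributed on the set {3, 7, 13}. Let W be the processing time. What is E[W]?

959/120

E[W | machine 1] = (5+9+11+12+13)/5 = 10.
E[W | machine 2] = (3+10)/2 = 13/2.
E[W | machine 3] = (1+6+8+11+13)/5 = 39/5.
E[W | machine 4] = (3+7+13)/3 = 23/3.
By the law of total expectation,
E[W] = (1/4)·(10) + (1/4)·(13/2) + (1/4)·(39/5) + (1/4)·(23/3) = 959/120.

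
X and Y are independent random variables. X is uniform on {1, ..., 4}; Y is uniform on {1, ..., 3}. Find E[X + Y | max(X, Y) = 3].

Outcomes with max(X, Y) = 3: (1,3), (2,3), (3,1), (3,2), (3,3), each with probability 1/12.
E[X + Y | max(X, Y) = 3] = (4 + 5 + 4 + 5 + 6) / 5 = 24/5.

24/5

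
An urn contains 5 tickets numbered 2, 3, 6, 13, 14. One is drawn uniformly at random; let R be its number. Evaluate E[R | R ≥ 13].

P(R ≥ 13) = 2/5.
Σ over the event: 13·1/5 + 14·1/5 = 27/5.
E[R | R ≥ 13] = (27/5) / (2/5) = 27/2.

27/2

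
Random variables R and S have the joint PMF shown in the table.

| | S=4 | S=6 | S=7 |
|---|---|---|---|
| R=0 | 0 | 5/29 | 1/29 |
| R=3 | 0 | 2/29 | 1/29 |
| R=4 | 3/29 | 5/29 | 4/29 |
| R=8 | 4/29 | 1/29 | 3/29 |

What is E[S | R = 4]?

P(R = 4) = 12/29.
Summing S·P(R=x,S=y) over the conditioning event gives 70/29.
E[S | R = 4] = (70/29) / (12/29) = 35/6.

35/6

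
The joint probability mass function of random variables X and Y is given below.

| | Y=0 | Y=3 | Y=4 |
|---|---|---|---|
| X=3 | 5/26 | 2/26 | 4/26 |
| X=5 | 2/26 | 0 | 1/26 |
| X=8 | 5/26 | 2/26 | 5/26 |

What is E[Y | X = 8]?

13/6

P(X = 8) = 6/13.
Σ Y·P over the event = 0·(5/26) + 3·(2/26) + 4·(5/26) = 1.
E[Y | X = 8] = (1) / (6/13) = 13/6.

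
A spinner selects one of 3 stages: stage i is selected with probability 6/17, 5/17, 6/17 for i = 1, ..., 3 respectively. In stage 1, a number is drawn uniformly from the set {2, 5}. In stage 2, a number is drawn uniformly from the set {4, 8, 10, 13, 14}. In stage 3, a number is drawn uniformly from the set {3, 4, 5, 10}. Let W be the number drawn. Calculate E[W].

E[W | stage 1] = (2+5)/2 = 7/2.
E[W | stage 2] = (4+8+10+13+14)/5 = 49/5.
E[W | stage 3] = (3+4+5+10)/4 = 11/2.
E[W] = (6/17)·(7/2) + (5/17)·(49/5) + (6/17)·(11/2) = 103/17.

103/17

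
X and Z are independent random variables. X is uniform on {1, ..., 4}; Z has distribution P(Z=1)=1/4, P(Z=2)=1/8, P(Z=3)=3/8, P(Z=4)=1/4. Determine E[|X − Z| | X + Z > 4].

9/7

P(X + Z > 4) = 21/32.
Summing |X−Z|·P(x,y) over outcomes with X + Z > 4 gives 27/32.
E[|X − Z| | X + Z > 4] = (27/32) / (21/32) = 9/7.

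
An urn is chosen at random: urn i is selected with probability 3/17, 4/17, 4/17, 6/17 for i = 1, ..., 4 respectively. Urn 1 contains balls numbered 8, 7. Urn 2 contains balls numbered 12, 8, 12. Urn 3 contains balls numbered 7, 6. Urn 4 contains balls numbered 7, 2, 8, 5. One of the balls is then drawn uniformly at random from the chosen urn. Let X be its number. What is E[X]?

745/102

E[X | urn 1] = (8+7)/2 = 15/2.
E[X | urn 2] = (12+8+12)/3 = 32/3.
E[X | urn 3] = (7+6)/2 = 13/2.
E[X | urn 4] = (7+2+8+5)/4 = 11/2.
By the law of total expectation,
E[X] = (3/17)·(15/2) + (4/17)·(32/3) + (4/17)·(13/2) + (6/17)·(11/2) = 745/102.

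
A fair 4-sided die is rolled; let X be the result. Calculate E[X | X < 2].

1

Given X < 2, X is equally likely to be any of {1}.
E[X | X < 2] = (1) / 1 = 1.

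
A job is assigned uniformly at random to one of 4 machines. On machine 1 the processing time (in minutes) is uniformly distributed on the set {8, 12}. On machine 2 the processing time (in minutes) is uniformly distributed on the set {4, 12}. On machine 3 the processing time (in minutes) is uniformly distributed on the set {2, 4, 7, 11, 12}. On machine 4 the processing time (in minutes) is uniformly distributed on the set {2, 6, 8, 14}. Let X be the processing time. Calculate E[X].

E[X | machine 1] = (8+12)/2 = 10.
E[X | machine 2] = (4+12)/2 = 8.
E[X | machine 3] = (2+4+7+11+12)/5 = 36/5.
E[X | machine 4] = (2+6+8+14)/4 = 15/2.
E[X] = (1/4)·(10) + (1/4)·(8) + (1/4)·(36/5) + (1/4)·(15/2) = 327/40.

327/40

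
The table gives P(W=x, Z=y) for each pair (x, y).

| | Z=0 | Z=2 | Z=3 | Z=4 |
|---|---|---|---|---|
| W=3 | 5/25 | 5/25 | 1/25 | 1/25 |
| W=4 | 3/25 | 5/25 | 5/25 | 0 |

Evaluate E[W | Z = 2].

7/2

P(Z = 2) = 2/5.
Σ W·P over the event = 3·(5/25) + 4·(5/25) = 7/5.
E[W | Z = 2] = (7/5) / (2/5) = 7/2.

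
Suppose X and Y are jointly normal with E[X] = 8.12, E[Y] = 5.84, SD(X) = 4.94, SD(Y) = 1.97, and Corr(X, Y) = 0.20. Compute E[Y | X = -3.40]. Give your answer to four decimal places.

4.9212

For a bivariate normal, E[Y | X=x] = μ_Y + ρ·(σ_Y/σ_X)·(x − μ_X).
E[Y | X=-3.40] = 5.84 + (0.20)·(1.97/4.94)·(-3.40 − (8.12)) = 5.84 + (0.079757)·(-11.52) = 4.9212.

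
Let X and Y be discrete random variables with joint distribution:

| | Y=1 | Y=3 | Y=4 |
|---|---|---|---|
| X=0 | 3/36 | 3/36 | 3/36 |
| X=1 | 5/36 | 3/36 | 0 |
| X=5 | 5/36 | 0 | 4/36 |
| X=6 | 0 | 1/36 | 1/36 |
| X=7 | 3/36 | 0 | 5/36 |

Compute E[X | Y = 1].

51/16

P(Y = 1) = 4/9.
Σ X·P over the event = 0·(3/36) + 1·(5/36) + 5·(5/36) + 7·(3/36) = 17/12.
E[X | Y = 1] = (17/12) / (4/9) = 51/16.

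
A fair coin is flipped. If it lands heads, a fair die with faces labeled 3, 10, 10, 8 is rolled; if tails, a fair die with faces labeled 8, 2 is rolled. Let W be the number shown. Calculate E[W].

51/8

E[W | heads] = (3+10+10+8)/4 = 31/4.
E[W | tails] = (8+2)/2 = 5.
E[W] = (1/2)·(31/4) + (1/2)·(5) = 51/8.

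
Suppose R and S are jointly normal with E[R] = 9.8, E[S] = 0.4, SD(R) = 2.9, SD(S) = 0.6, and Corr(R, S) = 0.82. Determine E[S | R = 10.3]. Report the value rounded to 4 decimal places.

0.4848

For a bivariate normal, E[S | R=x] = μ_S + ρ·(σ_S/σ_R)·(x − μ_R).
E[S | R=10.3] = 0.4 + (0.82)·(0.6/2.9)·(10.3 − (9.8)) = 0.4 + (0.16966)·(0.5) = 0.4848.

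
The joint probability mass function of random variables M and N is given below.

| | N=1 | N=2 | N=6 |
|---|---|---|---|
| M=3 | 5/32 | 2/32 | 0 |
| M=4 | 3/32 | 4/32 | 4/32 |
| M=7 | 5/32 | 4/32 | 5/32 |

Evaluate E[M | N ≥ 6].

P(N ≥ 6) = 9/32.
Σ M·P over the event = 4·(4/32) + 7·(5/32) = 51/32.
E[M | N ≥ 6] = (51/32) / (9/32) = 17/3.

17/3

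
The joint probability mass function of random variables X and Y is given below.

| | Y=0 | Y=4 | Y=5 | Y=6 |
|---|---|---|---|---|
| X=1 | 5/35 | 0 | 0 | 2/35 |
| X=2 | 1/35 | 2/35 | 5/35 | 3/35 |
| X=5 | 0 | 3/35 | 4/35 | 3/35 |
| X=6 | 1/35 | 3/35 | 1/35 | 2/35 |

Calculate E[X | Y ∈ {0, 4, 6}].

17/5

P(Y ∈ {0, 4, 6}) = 5/7.
Summing X·P(X=x,Y=y) over the conditioning event gives 17/7.
E[X | Y ∈ {0, 4, 6}] = (17/7) / (5/7) = 17/5.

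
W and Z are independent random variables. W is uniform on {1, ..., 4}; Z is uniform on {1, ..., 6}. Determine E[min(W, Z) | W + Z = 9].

Outcomes with W + Z = 9: (3,6), (4,5), each with probability 1/24.
E[min(W, Z) | W + Z = 9] = (3 + 4) / 2 = 7/2.

7/2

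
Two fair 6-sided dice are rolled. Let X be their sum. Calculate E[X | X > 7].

P(X > 7) = 5/12.
Σ over the event: 8·5/36 + 9·1/9 + 10·1/12 + 11·1/18 + 12·1/36 = 35/9.
E[X | X > 7] = (35/9) / (5/12) = 28/3.

28/3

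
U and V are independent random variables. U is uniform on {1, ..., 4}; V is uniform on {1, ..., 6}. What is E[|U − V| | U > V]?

5/3

P(U > V) = 1/4.
Summing |U−V|·P(x,y) over outcomes with U > V gives 5/12.
E[|U − V| | U > V] = (5/12) / (1/4) = 5/3.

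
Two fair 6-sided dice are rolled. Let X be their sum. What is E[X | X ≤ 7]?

16/3

P(X ≤ 7) = 7/12.
Σ over the event: 2·1/36 + 3·1/18 + 4·1/12 + 5·1/9 + 6·5/36 + 7·1/6 = 28/9.
E[X | X ≤ 7] = (28/9) / (7/12) = 16/3.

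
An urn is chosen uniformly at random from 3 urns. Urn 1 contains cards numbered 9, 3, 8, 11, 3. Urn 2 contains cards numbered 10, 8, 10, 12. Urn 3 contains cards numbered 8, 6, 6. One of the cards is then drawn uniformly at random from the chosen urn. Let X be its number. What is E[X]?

E[X | urn 1] = (9+3+8+11+3)/5 = 34/5.
E[X | urn 2] = (10+8+10+12)/4 = 10.
E[X | urn 3] = (8+6+6)/3 = 20/3.
E[X] = (1/3)·(34/5) + (1/3)·(10) + (1/3)·(20/3) = 352/45.

352/45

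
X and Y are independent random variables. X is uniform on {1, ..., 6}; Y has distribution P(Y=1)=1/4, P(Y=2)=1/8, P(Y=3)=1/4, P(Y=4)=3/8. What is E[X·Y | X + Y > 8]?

P(X + Y > 8) = 1/6.
Summing XY·P(x,y) over outcomes with X + Y > 8 gives 7/2.
E[X·Y | X + Y > 8] = (7/2) / (1/6) = 21.

21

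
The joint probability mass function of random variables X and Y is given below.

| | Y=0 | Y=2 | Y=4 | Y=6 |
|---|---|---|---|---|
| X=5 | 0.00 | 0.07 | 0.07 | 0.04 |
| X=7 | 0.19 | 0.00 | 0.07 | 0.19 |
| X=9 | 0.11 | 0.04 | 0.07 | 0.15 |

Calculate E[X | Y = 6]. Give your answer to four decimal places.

P(Y = 6) = 0.38.
Σ X·P over the event = 5·(0.04) + 7·(0.19) + 9·(0.15) = 2.88.
E[X | Y = 6] = (2.88) / (0.38) = 7.5789.

7.5789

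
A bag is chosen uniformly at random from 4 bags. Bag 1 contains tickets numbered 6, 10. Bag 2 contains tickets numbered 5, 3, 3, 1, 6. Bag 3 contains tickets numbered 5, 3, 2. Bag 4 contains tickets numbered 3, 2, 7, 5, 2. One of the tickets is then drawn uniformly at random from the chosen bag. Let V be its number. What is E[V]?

281/60

E[V | bag 1] = (6+10)/2 = 8.
E[V | bag 2] = (5+3+3+1+6)/5 = 18/5.
E[V | bag 3] = (5+3+2)/3 = 10/3.
E[V | bag 4] = (3+2+7+5+2)/5 = 19/5.
E[V] = (1/4)·(8) + (1/4)·(18/5) + (1/4)·(10/3) + (1/4)·(19/5) = 281/60.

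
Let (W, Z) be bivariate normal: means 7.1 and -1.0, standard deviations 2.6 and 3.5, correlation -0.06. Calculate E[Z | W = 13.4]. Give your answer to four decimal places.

The regression of Z on W has slope ρ·σ_Z/σ_W and passes through (μ_W, μ_Z).
E[Z | W=13.4] = -1.0 + (-0.06)·(3.5/2.6)·(13.4 − (7.1)) = -1.0 + (-0.080769)·(6.3) = -1.5088.

-1.5088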